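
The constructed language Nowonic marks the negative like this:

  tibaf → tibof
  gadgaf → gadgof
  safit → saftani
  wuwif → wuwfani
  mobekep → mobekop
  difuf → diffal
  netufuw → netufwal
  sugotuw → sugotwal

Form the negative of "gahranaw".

"gahranaw" has last vowel 'a'. The stems whose last vowel is 'a' (tibaf → tibof, gadgaf → gadgof) change the last vowel to 'o'.
So gahranaw → gahranow.

gahranow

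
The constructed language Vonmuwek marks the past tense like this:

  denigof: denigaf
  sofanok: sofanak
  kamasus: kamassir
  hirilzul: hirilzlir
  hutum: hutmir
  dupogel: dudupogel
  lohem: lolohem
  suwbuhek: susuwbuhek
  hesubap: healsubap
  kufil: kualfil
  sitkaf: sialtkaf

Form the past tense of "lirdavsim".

"lirdavsim" has last vowel 'i'. The one such stem in the data (kufil → kualfil) inserts -al- after the first vowel (as do hesubap, sitkaf), so the same rule applies.
So lirdavsim → lialrdavsim.

lialrdavsim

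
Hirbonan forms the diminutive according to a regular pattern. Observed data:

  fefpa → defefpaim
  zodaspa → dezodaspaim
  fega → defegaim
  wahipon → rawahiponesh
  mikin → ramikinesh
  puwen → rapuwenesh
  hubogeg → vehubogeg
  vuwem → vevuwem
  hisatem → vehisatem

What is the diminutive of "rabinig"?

puwen and hubogeg both have last vowel 'e' yet inflect differently (rapuwenesh, vehubogeg), so the last vowel is not what conditions the rule; the final letter is.
"rabinig" ends in -g. The one such stem in the data (hubogeg → vehubogeg) adds the prefix ve-, so the same rule applies.
So rabinig → verabinig.

verabinig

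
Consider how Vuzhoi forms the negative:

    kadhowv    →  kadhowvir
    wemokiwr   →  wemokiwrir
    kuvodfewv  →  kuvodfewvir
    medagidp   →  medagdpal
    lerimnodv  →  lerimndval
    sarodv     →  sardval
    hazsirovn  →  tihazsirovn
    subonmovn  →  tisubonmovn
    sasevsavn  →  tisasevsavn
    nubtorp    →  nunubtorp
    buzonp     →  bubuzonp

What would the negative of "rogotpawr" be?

rogotpawrir

"rogotpawr" has second-to-last letter 'w'. The stems whose second-to-last letter is 'w' (kadhowv → kadhowvir, wemokiwr → wemokiwrir, kuvodfewv → kuvodfewvir) add -ir.
The other patterns: stems whose second-to-last letter is 'd' delete the last vowel and add -al; stems whose second-to-last letter is 'v' add the prefix ti-; stems whose second-to-last letter is 'n' or 'r' repeat the first consonant+vowel as a prefix.
So rogotpawr → rogotpawrir.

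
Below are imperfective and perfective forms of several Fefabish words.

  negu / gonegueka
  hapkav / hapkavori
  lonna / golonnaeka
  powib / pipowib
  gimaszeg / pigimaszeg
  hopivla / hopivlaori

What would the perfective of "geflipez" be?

pigeflipez

hopivla and lonna both end in -a yet inflect differently (hopivlaori, golonnaeka), so the final letter is not what conditions the rule; the first letter is.
"geflipez" begins with g-. The one such stem in the data (gimaszeg → pigimaszeg) adds the prefix pi-, so the same rule applies.
The other patterns: stems beginning with h- add -ori; stems beginning with l- or n- add go- … -eka around the stem.
So geflipez → pigeflipez.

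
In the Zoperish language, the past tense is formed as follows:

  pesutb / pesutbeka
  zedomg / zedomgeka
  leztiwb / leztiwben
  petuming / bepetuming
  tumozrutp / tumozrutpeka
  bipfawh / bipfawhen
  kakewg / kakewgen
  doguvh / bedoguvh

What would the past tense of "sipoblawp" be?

sipoblawpen

"sipoblawp" has second-to-last letter 'w'. The stems whose second-to-last letter is 'w' (bipfawh → bipfawhen, kakewg → kakewgen, leztiwb → leztiwben) add -en.
The other patterns: stems whose second-to-last letter is 'm' or 't' add -eka; stems whose second-to-last letter is 'n' or 'v' add the prefix be-.
So sipoblawp → sipoblawpen.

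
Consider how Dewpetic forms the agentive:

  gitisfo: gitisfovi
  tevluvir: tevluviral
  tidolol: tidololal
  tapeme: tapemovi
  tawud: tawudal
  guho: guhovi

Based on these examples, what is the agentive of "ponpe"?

ponpovi

guho and tidolol both have last vowel 'o' yet inflect differently (guhovi, tidololal), so the last vowel is not what conditions the rule; whether the stem ends in a vowel or a consonant is.
"ponpe" ends in a vowel. The stems ending in a vowel (guho → guhovi, gitisfo → gitisfovi, tapeme → tapemovi) drop the final letter and add -ovi.
The other pattern: stems ending in a consonant add -al.
So ponpe → ponpovi.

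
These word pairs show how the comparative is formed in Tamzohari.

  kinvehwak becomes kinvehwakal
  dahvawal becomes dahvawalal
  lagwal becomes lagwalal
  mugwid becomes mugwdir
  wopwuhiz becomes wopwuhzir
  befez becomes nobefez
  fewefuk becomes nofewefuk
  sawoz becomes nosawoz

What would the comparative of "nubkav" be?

"nubkav" has last vowel 'a'. The stems whose last vowel is 'a' (kinvehwak → kinvehwakal, dahvawal → dahvawalal, lagwal → lagwalal) add -al.
The other patterns: stems whose last vowel is 'i' delete the last vowel and add -ir; stems whose last vowel is 'e', 'o' or 'u' add the prefix no-.
So nubkav → nubkaval.

nubkaval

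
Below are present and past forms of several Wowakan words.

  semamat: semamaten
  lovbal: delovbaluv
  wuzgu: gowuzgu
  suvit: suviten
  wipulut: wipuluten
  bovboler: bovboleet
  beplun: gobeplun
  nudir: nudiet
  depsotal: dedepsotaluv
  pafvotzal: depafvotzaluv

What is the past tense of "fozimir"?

"fozimir" ends in -r. The stems ending in -r (nudir → nudiet, bovboler → bovboleet) drop the final letter and add -et.
The other patterns: stems ending in -l add de- … -uv around the stem; stems ending in -t add -en; stems ending in -n or -u add the prefix go-.
So fozimir → fozimiet.

fozimiet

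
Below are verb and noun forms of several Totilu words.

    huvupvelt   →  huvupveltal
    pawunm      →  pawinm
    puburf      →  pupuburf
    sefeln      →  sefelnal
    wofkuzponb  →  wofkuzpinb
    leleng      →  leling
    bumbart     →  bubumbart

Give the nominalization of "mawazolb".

huvupvelt and bumbart both end in -t yet inflect differently (huvupveltal, bubumbart), so the final letter is not what conditions the rule; the second-to-last letter is.
"mawazolb" has second-to-last letter 'l'. The stems whose second-to-last letter is 'l' (sefeln → sefelnal, huvupvelt → huvupveltal) add -al.
So mawazolb → mawazolbal.

mawazolbal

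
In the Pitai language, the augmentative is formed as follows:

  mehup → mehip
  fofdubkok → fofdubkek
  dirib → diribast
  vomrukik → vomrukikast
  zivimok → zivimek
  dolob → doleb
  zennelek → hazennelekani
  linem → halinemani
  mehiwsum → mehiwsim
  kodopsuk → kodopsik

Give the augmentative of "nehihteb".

hanehihtebani

vomrukik and kodopsuk both end in -k yet inflect differently (vomrukikast, kodopsik), so the final letter is not what conditions the rule; the last vowel is.
"nehihteb" has last vowel 'e'. The stems whose last vowel is 'e' (linem → halinemani, zennelek → hazennelekani) add ha- … -ani around the stem.
The other patterns: stems whose last vowel is 'i' add -ast; stems whose last vowel is 'u' change the last vowel to 'i'; stems whose last vowel is 'o' change the last vowel to 'e'.
So nehihteb → hanehihtebani.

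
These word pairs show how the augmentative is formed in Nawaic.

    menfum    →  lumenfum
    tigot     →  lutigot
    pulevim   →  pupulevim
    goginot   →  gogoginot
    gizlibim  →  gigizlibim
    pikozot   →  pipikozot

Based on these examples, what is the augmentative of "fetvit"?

menfum and pulevim both end in -m yet inflect differently (lumenfum, pupulevim), so the final letter is not what conditions the rule; the number of vowels is.
"fetvit" has 2 vowels. The stems with 2 vowels (menfum → lumenfum, tigot → lutigot) add the prefix lu-.
The other pattern: stems with 3 vowels repeat the first consonant+vowel as a prefix.
So fetvit → lufetvit.

lufetvit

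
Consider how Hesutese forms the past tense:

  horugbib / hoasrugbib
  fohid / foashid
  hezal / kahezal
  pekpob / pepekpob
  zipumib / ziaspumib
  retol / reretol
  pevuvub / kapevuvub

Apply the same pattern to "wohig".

woashig

pekpob and zipumib both end in -b yet inflect differently (pepekpob, ziaspumib), so the final letter is not what conditions the rule; the last vowel is.
"wohig" has last vowel 'i'. The stems whose last vowel is 'i' (zipumib → ziaspumib, horugbib → hoasrugbib, fohid → foashid) insert -as- after the first vowel.
The other patterns: stems whose last vowel is 'o' repeat the first consonant+vowel as a prefix; stems whose last vowel is 'a' or 'u' add the prefix ka-.
So wohig → woashig.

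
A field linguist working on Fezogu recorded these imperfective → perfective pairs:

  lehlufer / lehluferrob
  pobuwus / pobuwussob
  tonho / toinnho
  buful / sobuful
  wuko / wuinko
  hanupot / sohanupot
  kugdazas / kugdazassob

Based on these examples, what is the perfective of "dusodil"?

sodusodil

"dusodil" ends in -l. The one such stem in the data (buful → sobuful) adds the prefix so-, so the same rule applies.
The other patterns: stems ending in -r or -s double the final consonant and add -ob; stems ending in -o insert -in- after the first vowel.
So dusodil → sodusodil.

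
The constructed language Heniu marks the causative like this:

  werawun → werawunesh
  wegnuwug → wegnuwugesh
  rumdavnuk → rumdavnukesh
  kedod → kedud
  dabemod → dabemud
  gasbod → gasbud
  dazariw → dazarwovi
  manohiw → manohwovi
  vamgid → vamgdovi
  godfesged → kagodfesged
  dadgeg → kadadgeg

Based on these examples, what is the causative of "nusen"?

kanusen

kedod and vamgid both end in -d yet inflect differently (kedud, vamgdovi), so the final letter is not what conditions the rule; the last vowel is.
"nusen" has last vowel 'e'. The stems whose last vowel is 'e' (godfesged → kagodfesged, dadgeg → kadadgeg) add the prefix ka-.
The other patterns: stems whose last vowel is 'u' add -esh; stems whose last vowel is 'o' change the last vowel to 'u'; stems whose last vowel is 'i' delete the last vowel and add -ovi.
So nusen → kanusen.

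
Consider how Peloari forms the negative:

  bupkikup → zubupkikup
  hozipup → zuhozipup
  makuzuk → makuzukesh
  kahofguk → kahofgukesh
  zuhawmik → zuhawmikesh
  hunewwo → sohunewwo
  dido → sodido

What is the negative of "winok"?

"winok" ends in -k. The stems ending in -k (kahofguk → kahofgukesh, zuhawmik → zuhawmikesh, makuzuk → makuzukesh) add -esh.
So winok → winokesh.

winokesh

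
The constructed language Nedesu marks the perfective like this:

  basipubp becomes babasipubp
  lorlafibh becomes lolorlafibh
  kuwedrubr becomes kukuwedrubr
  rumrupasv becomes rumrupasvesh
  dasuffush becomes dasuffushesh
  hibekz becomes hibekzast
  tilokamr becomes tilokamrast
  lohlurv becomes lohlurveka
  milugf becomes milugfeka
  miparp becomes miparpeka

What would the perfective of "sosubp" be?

lorlafibh and dasuffush both end in -h yet inflect differently (lolorlafibh, dasuffushesh), so the final letter is not what conditions the rule; the second-to-last letter is.
"sosubp" has second-to-last letter 'b'. The stems whose second-to-last letter is 'b' (basipubp → babasipubp, lorlafibh → lolorlafibh, kuwedrubr → kukuwedrubr) repeat the first consonant+vowel as a prefix.
So sosubp → sososubp.

sososubp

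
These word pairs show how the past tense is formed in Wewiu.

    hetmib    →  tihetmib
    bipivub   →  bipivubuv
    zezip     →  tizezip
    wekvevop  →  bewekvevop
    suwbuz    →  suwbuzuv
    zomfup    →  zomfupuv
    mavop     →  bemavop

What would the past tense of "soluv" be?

soluvuv

zomfup and wekvevop both end in -p yet inflect differently (zomfupuv, bewekvevop), so the final letter is not what conditions the rule; the last vowel is.
"soluv" has last vowel 'u'. The stems whose last vowel is 'u' (zomfup → zomfupuv, suwbuz → suwbuzuv, bipivub → bipivubuv) add -uv.
So soluv → soluvuv.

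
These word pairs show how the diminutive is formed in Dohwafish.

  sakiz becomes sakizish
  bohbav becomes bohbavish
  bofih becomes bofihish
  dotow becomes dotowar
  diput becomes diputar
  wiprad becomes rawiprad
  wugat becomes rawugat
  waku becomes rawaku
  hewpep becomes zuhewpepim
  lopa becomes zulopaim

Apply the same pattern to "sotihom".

diput and wugat both end in -t yet inflect differently (diputar, rawugat), so the final letter is not what conditions the rule; the first letter is.
"sotihom" begins with s-. The one such stem in the data (sakiz → sakizish) adds -ish, so the same rule applies.
So sotihom → sotihomish.

sotihomish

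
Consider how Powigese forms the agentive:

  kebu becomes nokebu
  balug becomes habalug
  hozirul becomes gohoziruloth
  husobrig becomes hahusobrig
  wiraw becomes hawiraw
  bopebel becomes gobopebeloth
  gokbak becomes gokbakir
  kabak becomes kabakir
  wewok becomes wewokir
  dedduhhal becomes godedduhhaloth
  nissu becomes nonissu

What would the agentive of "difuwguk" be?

difuwgukir

"difuwguk" ends in -k. The stems ending in -k (gokbak → gokbakir, wewok → wewokir, kabak → kabakir) add -ir.
The other patterns: stems ending in -l add go- … -oth around the stem; stems ending in -u add the prefix no-; stems ending in -g or -w add the prefix ha-.
So difuwguk → difuwgukir.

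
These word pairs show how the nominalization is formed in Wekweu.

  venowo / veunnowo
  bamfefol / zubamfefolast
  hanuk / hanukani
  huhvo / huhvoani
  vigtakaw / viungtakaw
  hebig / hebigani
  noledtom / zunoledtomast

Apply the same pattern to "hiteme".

huhvo and venowo both end in -o yet inflect differently (huhvoani, veunnowo), so the final letter is not what conditions the rule; the first letter is.
"hiteme" begins with h-. The stems beginning with h- (hanuk → hanukani, huhvo → huhvoani, hebig → hebigani) add -ani.
The other patterns: stems beginning with v- insert -un- after the first vowel; stems beginning with b- or n- add zu- … -ast around the stem.
So hiteme → hitemeani.

hitemeani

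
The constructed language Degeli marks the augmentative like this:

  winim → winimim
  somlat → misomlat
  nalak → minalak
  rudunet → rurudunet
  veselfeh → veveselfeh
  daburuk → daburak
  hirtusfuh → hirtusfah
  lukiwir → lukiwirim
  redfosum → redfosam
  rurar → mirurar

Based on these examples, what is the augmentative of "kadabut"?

kadabat

lukiwir and rurar both end in -r yet inflect differently (lukiwirim, mirurar), so the final letter is not what conditions the rule; the last vowel is.
"kadabut" has last vowel 'u'. The stems whose last vowel is 'u' (redfosum → redfosam, hirtusfuh → hirtusfah, daburuk → daburak) change the last vowel to 'a'.
The other patterns: stems whose last vowel is 'i' add -im; stems whose last vowel is 'a' add the prefix mi-; stems whose last vowel is 'e' repeat the first consonant+vowel as a prefix.
So kadabut → kadabat.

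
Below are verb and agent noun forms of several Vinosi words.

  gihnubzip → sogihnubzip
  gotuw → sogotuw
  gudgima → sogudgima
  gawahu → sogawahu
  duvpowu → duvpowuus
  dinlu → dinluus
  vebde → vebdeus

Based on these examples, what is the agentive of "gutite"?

"gutite" begins with g-. The stems beginning with g- (gihnubzip → sogihnubzip, gotuw → sogotuw, gudgima → sogudgima) add the prefix so-.
So gutite → sogutite.

sogutite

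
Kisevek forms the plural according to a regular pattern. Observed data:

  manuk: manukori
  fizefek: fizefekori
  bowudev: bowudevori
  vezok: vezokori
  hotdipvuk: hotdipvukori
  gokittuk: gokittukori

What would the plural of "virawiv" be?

Every pair shown (manuk → manukori, fizefek → fizefekori, bowudev → bowudevori, …) follows the same rule: add -ori.
So virawiv → virawivori.

virawivori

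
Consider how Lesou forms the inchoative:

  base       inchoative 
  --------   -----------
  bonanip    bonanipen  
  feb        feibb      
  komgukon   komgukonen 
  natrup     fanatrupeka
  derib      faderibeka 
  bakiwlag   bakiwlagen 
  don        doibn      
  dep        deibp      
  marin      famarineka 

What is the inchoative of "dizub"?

"dizub" has 2 vowels. The stems with 2 vowels (derib → faderibeka, marin → famarineka, natrup → fanatrupeka) add fa- … -eka around the stem.
So dizub → fadizubeka.

fadizubeka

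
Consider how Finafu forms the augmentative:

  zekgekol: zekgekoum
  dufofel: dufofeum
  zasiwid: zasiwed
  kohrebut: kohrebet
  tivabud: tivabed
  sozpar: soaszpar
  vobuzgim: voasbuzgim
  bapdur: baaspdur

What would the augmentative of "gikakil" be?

zasiwid and vobuzgim both have last vowel 'i' yet inflect differently (zasiwed, voasbuzgim), so the last vowel is not what conditions the rule; the final letter is.
"gikakil" ends in -l. The stems ending in -l (zekgekol → zekgekoum, dufofel → dufofeum) drop the final letter and add -um.
The other patterns: stems ending in -d or -t change the last vowel to 'e'; stems ending in -m or -r insert -as- after the first vowel.
So gikakil → gikakium.

gikakium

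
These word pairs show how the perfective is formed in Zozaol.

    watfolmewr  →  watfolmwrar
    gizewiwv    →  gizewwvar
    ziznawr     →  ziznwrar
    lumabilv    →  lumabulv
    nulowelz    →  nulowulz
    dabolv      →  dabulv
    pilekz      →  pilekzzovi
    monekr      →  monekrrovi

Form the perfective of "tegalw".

tegulw

"tegalw" has second-to-last letter 'l'. The stems whose second-to-last letter is 'l' (lumabilv → lumabulv, nulowelz → nulowulz, dabolv → dabulv) change the last vowel to 'u'.
The other patterns: stems whose second-to-last letter is 'w' delete the last vowel and add -ar; stems whose second-to-last letter is 'k' double the final consonant and add -ovi.
So tegalw → tegulw.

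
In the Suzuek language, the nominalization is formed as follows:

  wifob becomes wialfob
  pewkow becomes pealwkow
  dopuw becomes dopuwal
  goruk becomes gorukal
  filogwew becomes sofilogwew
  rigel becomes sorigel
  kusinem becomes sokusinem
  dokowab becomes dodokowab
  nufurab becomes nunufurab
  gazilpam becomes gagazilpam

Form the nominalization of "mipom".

pewkow and dopuw both end in -w yet inflect differently (pealwkow, dopuwal), so the final letter is not what conditions the rule; the last vowel is.
"mipom" has last vowel 'o'. The stems whose last vowel is 'o' (wifob → wialfob, pewkow → pealwkow) insert -al- after the first vowel.
The other patterns: stems whose last vowel is 'u' add -al; stems whose last vowel is 'e' add the prefix so-; stems whose last vowel is 'a' repeat the first consonant+vowel as a prefix.
So mipom → mialpom.

mialpom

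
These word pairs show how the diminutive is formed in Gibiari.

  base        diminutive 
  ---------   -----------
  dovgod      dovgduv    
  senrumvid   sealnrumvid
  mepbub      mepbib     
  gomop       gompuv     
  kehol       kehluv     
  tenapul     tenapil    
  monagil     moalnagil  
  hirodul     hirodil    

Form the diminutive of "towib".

toalwib

"towib" has last vowel 'i'. The stems whose last vowel is 'i' (monagil → moalnagil, senrumvid → sealnrumvid) insert -al- after the first vowel.
So towib → toalwib.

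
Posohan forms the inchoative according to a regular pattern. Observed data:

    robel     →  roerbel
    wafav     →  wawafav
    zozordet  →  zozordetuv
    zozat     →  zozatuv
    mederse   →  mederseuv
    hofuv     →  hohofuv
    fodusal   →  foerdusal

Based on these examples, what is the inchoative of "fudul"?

fuerdul

fodusal and wafav both have last vowel 'a' yet inflect differently (foerdusal, wawafav), so the last vowel is not what conditions the rule; the final letter is.
"fudul" ends in -l. The stems ending in -l (robel → roerbel, fodusal → foerdusal) insert -er- after the first vowel.
So fudul → fuerdul.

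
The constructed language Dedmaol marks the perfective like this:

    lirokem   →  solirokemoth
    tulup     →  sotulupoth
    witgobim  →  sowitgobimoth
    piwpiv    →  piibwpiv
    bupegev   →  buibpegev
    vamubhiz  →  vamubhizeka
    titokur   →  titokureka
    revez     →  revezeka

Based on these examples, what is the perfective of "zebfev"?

"zebfev" ends in -v. The stems ending in -v (piwpiv → piibwpiv, bupegev → buibpegev) insert -ib- after the first vowel.
The other patterns: stems ending in -m or -p add so- … -oth around the stem; stems ending in -r or -z add -eka.
So zebfev → zeibbfev.

zeibbfev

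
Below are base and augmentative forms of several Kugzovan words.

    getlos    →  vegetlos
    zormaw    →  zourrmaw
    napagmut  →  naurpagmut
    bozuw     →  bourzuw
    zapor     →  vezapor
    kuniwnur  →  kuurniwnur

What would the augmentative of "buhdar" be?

zapor and kuniwnur both end in -r yet inflect differently (vezapor, kuurniwnur), so the final letter is not what conditions the rule; the last vowel is.
"buhdar" has last vowel 'a'. The one such stem in the data (zormaw → zourrmaw) inserts -ur- after the first vowel (as do napagmut, kuniwnur), so the same rule applies.
The other pattern: stems whose last vowel is 'o' add the prefix ve-.
So buhdar → buurhdar.

buurhdar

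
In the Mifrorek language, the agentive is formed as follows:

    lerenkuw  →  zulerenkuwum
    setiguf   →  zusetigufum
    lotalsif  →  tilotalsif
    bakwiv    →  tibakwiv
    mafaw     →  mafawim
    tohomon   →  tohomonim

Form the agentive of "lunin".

setiguf and lotalsif both end in -f yet inflect differently (zusetigufum, tilotalsif), so the final letter is not what conditions the rule; the last vowel is.
"lunin" has last vowel 'i'. The stems whose last vowel is 'i' (lotalsif → tilotalsif, bakwiv → tibakwiv) add the prefix ti-.
The other patterns: stems whose last vowel is 'u' add zu- … -um around the stem; stems whose last vowel is 'a' or 'o' add -im.
So lunin → tilunin.

tilunin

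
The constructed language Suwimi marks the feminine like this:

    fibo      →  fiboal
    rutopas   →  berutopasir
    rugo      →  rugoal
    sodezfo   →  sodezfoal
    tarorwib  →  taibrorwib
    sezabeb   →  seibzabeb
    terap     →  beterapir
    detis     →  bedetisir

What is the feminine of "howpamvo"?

howpamvoal

tarorwib and detis both have last vowel 'i' yet inflect differently (taibrorwib, bedetisir), so the last vowel is not what conditions the rule; the final letter is.
"howpamvo" ends in -o. The stems ending in -o (fibo → fiboal, rugo → rugoal, sodezfo → sodezfoal) add -al.
So howpamvo → howpamvoal.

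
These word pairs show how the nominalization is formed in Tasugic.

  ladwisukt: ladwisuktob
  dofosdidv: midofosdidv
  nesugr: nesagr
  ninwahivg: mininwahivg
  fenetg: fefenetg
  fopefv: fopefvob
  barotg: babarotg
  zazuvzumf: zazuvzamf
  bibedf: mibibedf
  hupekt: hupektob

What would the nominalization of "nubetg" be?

fopefv and dofosdidv both end in -v yet inflect differently (fopefvob, midofosdidv), so the final letter is not what conditions the rule; the second-to-last letter is.
"nubetg" has second-to-last letter 't'. The stems whose second-to-last letter is 't' (fenetg → fefenetg, barotg → babarotg) repeat the first consonant+vowel as a prefix.
The other patterns: stems whose second-to-last letter is 'g' or 'm' change the last vowel to 'a'; stems whose second-to-last letter is 'f' or 'k' add -ob; stems whose second-to-last letter is 'd' or 'v' add the prefix mi-.
So nubetg → nunubetg.

nunubetg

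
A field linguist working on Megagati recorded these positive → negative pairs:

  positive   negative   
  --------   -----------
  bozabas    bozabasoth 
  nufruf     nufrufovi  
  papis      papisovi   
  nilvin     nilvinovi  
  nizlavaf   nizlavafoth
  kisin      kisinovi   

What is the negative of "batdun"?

nizlavaf and nufruf both end in -f yet inflect differently (nizlavafoth, nufrufovi), so the final letter is not what conditions the rule; the last vowel is.
"batdun" has last vowel 'u'. The one such stem in the data (nufruf → nufrufovi) adds -ovi, so the same rule applies.
The other pattern: stems whose last vowel is 'a' add -oth.
So batdun → batdunovi.

batdunovi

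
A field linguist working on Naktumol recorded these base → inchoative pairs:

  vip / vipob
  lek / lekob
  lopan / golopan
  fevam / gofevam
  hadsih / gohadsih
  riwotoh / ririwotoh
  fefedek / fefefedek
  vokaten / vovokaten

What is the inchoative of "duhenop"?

duduhenop

hadsih and riwotoh both end in -h yet inflect differently (gohadsih, ririwotoh), so the final letter is not what conditions the rule; the number of vowels is.
"duhenop" has 3 vowels. The stems with 3 vowels (riwotoh → ririwotoh, fefedek → fefefedek, vokaten → vovokaten) repeat the first consonant+vowel as a prefix.
So duhenop → duduhenop.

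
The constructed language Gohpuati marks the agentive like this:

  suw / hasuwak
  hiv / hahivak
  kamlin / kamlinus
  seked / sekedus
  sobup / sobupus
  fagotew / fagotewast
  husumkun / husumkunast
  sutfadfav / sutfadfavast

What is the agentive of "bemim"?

bemimus

suw and fagotew both end in -w yet inflect differently (hasuwak, fagotewast), so the final letter is not what conditions the rule; the number of vowels is.
"bemim" has 2 vowels. The stems with 2 vowels (kamlin → kamlinus, seked → sekedus, sobup → sobupus) add -us.
The other patterns: stems with 1 vowel add ha- … -ak around the stem; stems with 3 vowels add -ast.
So bemim → bemimus.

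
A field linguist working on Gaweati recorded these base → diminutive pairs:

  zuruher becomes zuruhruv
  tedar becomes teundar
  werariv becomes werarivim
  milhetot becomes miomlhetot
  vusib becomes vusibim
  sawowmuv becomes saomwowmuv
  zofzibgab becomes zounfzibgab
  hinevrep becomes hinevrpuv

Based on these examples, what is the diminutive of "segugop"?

"segugop" has last vowel 'o'. The one such stem in the data (milhetot → miomlhetot) inserts -om- after the first vowel (as does sawowmuv), so the same rule applies.
The other patterns: stems whose last vowel is 'i' add -im; stems whose last vowel is 'e' delete the last vowel and add -uv; stems whose last vowel is 'a' insert -un- after the first vowel.
So segugop → seomgugop.

seomgugop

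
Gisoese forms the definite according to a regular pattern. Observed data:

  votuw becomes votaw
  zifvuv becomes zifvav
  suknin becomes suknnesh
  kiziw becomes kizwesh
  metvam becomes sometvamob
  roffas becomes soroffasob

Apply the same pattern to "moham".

somohamob

votuw and kiziw both end in -w yet inflect differently (votaw, kizwesh), so the final letter is not what conditions the rule; the last vowel is.
"moham" has last vowel 'a'. The stems whose last vowel is 'a' (roffas → soroffasob, metvam → sometvamob) add so- … -ob around the stem.
The other patterns: stems whose last vowel is 'u' change the last vowel to 'a'; stems whose last vowel is 'i' delete the last vowel and add -esh.
So moham → somohamob.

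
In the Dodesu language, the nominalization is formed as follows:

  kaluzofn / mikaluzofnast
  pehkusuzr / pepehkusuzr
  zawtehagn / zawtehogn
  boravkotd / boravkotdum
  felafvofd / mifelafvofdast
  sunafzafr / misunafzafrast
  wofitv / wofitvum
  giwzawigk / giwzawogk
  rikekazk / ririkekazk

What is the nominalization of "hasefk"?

kaluzofn and zawtehagn both end in -n yet inflect differently (mikaluzofnast, zawtehogn), so the final letter is not what conditions the rule; the second-to-last letter is.
"hasefk" has second-to-last letter 'f'. The stems whose second-to-last letter is 'f' (sunafzafr → misunafzafrast, felafvofd → mifelafvofdast, kaluzofn → mikaluzofnast) add mi- … -ast around the stem.
So hasefk → mihasefkast.

mihasefkast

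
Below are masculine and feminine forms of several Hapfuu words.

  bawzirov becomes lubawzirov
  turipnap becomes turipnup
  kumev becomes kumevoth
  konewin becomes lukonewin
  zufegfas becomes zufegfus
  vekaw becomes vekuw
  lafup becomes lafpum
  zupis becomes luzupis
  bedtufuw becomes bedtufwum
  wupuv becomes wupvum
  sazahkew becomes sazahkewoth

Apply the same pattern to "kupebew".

kupebewoth

sazahkew and vekaw both end in -w yet inflect differently (sazahkewoth, vekuw), so the final letter is not what conditions the rule; the last vowel is.
"kupebew" has last vowel 'e'. The stems whose last vowel is 'e' (kumev → kumevoth, sazahkew → sazahkewoth) add -oth.
The other patterns: stems whose last vowel is 'a' change the last vowel to 'u'; stems whose last vowel is 'u' delete the last vowel and add -um; stems whose last vowel is 'i' or 'o' add the prefix lu-.
So kupebew → kupebewoth.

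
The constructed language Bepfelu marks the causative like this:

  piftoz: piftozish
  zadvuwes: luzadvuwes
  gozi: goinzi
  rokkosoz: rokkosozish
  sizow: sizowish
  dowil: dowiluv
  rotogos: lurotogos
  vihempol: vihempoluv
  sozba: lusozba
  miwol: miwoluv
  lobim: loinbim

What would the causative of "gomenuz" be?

vihempol and rotogos both have last vowel 'o' yet inflect differently (vihempoluv, lurotogos), so the last vowel is not what conditions the rule; the final letter is.
"gomenuz" ends in -z. The stems ending in -z (piftoz → piftozish, rokkosoz → rokkosozish) add -ish.
The other patterns: stems ending in -l add -uv; stems ending in -a or -s add the prefix lu-; stems ending in -i or -m insert -in- after the first vowel.
So gomenuz → gomenuzish.

gomenuzish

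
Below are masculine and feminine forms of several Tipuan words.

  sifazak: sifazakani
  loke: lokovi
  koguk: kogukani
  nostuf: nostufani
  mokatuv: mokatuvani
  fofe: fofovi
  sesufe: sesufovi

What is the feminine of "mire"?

"mire" ends in a vowel. The stems ending in a vowel (fofe → fofovi, sesufe → sesufovi, loke → lokovi) drop the final letter and add -ovi.
So mire → mirovi.

mirovi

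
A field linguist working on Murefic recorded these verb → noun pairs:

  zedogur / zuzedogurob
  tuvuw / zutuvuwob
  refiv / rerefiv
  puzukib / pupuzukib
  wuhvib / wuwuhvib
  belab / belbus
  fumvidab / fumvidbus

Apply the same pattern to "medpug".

zumedpugob

puzukib and belab both end in -b yet inflect differently (pupuzukib, belbus), so the final letter is not what conditions the rule; the last vowel is.
"medpug" has last vowel 'u'. The stems whose last vowel is 'u' (zedogur → zuzedogurob, tuvuw → zutuvuwob) add zu- … -ob around the stem.
So medpug → zumedpugob.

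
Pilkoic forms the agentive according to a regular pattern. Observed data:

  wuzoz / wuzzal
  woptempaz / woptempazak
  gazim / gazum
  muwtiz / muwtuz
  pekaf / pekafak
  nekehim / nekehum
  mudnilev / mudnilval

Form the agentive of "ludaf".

ludafak

woptempaz and muwtiz both end in -z yet inflect differently (woptempazak, muwtuz), so the final letter is not what conditions the rule; the last vowel is.
"ludaf" has last vowel 'a'. The stems whose last vowel is 'a' (pekaf → pekafak, woptempaz → woptempazak) add -ak.
So ludaf → ludafak.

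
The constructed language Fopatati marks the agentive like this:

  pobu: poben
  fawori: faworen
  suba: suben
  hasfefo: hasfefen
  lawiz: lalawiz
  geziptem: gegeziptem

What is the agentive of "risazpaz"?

"risazpaz" ends in a consonant. The stems ending in a consonant (lawiz → lalawiz, geziptem → gegeziptem) repeat the first consonant+vowel as a prefix.
The other pattern: stems ending in a vowel drop the final letter and add -en.
So risazpaz → ririsazpaz.

ririsazpaz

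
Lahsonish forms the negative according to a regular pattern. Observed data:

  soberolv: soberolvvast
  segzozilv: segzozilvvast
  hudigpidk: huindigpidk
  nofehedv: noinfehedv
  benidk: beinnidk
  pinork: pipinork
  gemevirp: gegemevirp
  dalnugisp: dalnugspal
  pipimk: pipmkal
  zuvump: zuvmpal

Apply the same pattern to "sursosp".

soberolv and nofehedv both end in -v yet inflect differently (soberolvvast, noinfehedv), so the final letter is not what conditions the rule; the second-to-last letter is.
"sursosp" has second-to-last letter 's'. The one such stem in the data (dalnugisp → dalnugspal) deletes the last vowel and adds -al (as do pipimk, zuvump), so the same rule applies.
The other patterns: stems whose second-to-last letter is 'l' double the final consonant and add -ast; stems whose second-to-last letter is 'd' insert -in- after the first vowel; stems whose second-to-last letter is 'r' repeat the first consonant+vowel as a prefix.
So sursosp → sursspal.

sursspal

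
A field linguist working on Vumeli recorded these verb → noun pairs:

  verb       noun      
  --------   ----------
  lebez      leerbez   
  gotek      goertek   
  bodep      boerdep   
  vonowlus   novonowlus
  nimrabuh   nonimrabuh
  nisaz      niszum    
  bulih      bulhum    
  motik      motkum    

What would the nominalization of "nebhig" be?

lebez and nisaz both end in -z yet inflect differently (leerbez, niszum), so the final letter is not what conditions the rule; the last vowel is.
"nebhig" has last vowel 'i'. The stems whose last vowel is 'i' (bulih → bulhum, motik → motkum) delete the last vowel and add -um.
So nebhig → nebhgum.

nebhgum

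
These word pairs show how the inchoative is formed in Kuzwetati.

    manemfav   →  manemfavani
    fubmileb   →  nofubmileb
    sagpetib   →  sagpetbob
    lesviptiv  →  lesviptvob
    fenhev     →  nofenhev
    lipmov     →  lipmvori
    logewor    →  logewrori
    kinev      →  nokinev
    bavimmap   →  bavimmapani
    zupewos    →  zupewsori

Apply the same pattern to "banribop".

banribpori

manemfav and lipmov both end in -v yet inflect differently (manemfavani, lipmvori), so the final letter is not what conditions the rule; the last vowel is.
"banribop" has last vowel 'o'. The stems whose last vowel is 'o' (lipmov → lipmvori, zupewos → zupewsori, logewor → logewrori) delete the last vowel and add -ori.
The other patterns: stems whose last vowel is 'a' add -ani; stems whose last vowel is 'e' add the prefix no-; stems whose last vowel is 'i' delete the last vowel and add -ob.
So banribop → banribpori.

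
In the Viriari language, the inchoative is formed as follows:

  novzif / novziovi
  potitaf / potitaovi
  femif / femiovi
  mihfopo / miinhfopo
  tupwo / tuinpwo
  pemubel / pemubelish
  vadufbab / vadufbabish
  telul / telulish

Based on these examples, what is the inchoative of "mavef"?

maveovi

"mavef" ends in -f. The stems ending in -f (novzif → novziovi, potitaf → potitaovi, femif → femiovi) drop the final letter and add -ovi.
The other patterns: stems ending in -o insert -in- after the first vowel; stems ending in -b or -l add -ish.
So mavef → maveovi.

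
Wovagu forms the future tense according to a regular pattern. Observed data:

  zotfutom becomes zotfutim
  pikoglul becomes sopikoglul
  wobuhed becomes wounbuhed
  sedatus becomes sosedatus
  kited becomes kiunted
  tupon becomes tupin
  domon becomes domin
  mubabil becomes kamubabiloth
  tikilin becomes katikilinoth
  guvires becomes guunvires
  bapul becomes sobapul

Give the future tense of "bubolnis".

kabubolnisoth

tikilin and domon both end in -n yet inflect differently (katikilinoth, domin), so the final letter is not what conditions the rule; the last vowel is.
"bubolnis" has last vowel 'i'. The stems whose last vowel is 'i' (mubabil → kamubabiloth, tikilin → katikilinoth) add ka- … -oth around the stem.
The other patterns: stems whose last vowel is 'e' insert -un- after the first vowel; stems whose last vowel is 'o' change the last vowel to 'i'; stems whose last vowel is 'u' add the prefix so-.
So bubolnis → kabubolnisoth.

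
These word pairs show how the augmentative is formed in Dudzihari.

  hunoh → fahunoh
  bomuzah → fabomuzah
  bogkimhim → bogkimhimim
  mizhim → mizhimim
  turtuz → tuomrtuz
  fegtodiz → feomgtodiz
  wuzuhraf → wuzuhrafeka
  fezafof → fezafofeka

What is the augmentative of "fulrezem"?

fulrezemim

bogkimhim and fegtodiz both have last vowel 'i' yet inflect differently (bogkimhimim, feomgtodiz), so the last vowel is not what conditions the rule; the final letter is.
"fulrezem" ends in -m. The stems ending in -m (bogkimhim → bogkimhimim, mizhim → mizhimim) add -im.
The other patterns: stems ending in -h add the prefix fa-; stems ending in -z insert -om- after the first vowel; stems ending in -f add -eka.
So fulrezem → fulrezemim.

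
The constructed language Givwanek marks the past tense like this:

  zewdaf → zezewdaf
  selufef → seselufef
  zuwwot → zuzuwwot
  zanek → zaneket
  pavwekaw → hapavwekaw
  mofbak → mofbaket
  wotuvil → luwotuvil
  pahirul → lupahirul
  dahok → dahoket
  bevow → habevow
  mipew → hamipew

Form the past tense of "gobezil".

lugobezil

dahok and bevow both have last vowel 'o' yet inflect differently (dahoket, habevow), so the last vowel is not what conditions the rule; the final letter is.
"gobezil" ends in -l. The stems ending in -l (pahirul → lupahirul, wotuvil → luwotuvil) add the prefix lu-.
So gobezil → lugobezil.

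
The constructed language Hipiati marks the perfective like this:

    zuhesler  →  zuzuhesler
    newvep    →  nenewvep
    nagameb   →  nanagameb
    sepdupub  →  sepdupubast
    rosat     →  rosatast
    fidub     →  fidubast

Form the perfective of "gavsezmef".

gagavsezmef

nagameb and sepdupub both end in -b yet inflect differently (nanagameb, sepdupubast), so the final letter is not what conditions the rule; the last vowel is.
"gavsezmef" has last vowel 'e'. The stems whose last vowel is 'e' (zuhesler → zuzuhesler, newvep → nenewvep, nagameb → nanagameb) repeat the first consonant+vowel as a prefix.
The other pattern: stems whose last vowel is 'a' or 'u' add -ast.
So gavsezmef → gagavsezmef.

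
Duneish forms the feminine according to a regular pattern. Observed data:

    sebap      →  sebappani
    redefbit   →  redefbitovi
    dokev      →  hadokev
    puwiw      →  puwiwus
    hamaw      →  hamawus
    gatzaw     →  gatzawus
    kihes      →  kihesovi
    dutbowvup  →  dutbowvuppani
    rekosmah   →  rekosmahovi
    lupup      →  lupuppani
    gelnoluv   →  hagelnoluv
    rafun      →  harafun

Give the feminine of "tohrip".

gatzaw and sebap both have last vowel 'a' yet inflect differently (gatzawus, sebappani), so the last vowel is not what conditions the rule; the final letter is.
"tohrip" ends in -p. The stems ending in -p (dutbowvup → dutbowvuppani, lupup → lupuppani, sebap → sebappani) double the final consonant and add -ani.
So tohrip → tohrippani.

tohrippani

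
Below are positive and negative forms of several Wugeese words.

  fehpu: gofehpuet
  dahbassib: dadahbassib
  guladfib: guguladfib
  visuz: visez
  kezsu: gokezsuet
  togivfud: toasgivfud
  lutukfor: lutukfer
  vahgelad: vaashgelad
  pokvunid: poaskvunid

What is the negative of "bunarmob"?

"bunarmob" ends in -b. The stems ending in -b (dahbassib → dadahbassib, guladfib → guguladfib) repeat the first consonant+vowel as a prefix.
So bunarmob → bubunarmob.

bubunarmob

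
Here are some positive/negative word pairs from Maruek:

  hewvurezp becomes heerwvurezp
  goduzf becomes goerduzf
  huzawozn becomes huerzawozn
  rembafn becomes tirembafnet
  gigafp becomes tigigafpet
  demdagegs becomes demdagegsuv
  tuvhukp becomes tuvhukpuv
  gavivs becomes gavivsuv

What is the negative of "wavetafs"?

tiwavetafset

"wavetafs" has second-to-last letter 'f'. The stems whose second-to-last letter is 'f' (rembafn → tirembafnet, gigafp → tigigafpet) add ti- … -et around the stem.
So wavetafs → tiwavetafset.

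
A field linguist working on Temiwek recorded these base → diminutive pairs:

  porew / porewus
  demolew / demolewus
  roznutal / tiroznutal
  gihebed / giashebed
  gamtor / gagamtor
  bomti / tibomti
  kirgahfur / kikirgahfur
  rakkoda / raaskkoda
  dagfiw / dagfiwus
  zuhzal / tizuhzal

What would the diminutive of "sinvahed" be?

bomti and dagfiw both have last vowel 'i' yet inflect differently (tibomti, dagfiwus), so the last vowel is not what conditions the rule; the final letter is.
"sinvahed" ends in -d. The one such stem in the data (gihebed → giashebed) inserts -as- after the first vowel (as does rakkoda), so the same rule applies.
The other patterns: stems ending in -r repeat the first consonant+vowel as a prefix; stems ending in -i or -l add the prefix ti-; stems ending in -w add -us.
So sinvahed → siasnvahed.

siasnvahed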